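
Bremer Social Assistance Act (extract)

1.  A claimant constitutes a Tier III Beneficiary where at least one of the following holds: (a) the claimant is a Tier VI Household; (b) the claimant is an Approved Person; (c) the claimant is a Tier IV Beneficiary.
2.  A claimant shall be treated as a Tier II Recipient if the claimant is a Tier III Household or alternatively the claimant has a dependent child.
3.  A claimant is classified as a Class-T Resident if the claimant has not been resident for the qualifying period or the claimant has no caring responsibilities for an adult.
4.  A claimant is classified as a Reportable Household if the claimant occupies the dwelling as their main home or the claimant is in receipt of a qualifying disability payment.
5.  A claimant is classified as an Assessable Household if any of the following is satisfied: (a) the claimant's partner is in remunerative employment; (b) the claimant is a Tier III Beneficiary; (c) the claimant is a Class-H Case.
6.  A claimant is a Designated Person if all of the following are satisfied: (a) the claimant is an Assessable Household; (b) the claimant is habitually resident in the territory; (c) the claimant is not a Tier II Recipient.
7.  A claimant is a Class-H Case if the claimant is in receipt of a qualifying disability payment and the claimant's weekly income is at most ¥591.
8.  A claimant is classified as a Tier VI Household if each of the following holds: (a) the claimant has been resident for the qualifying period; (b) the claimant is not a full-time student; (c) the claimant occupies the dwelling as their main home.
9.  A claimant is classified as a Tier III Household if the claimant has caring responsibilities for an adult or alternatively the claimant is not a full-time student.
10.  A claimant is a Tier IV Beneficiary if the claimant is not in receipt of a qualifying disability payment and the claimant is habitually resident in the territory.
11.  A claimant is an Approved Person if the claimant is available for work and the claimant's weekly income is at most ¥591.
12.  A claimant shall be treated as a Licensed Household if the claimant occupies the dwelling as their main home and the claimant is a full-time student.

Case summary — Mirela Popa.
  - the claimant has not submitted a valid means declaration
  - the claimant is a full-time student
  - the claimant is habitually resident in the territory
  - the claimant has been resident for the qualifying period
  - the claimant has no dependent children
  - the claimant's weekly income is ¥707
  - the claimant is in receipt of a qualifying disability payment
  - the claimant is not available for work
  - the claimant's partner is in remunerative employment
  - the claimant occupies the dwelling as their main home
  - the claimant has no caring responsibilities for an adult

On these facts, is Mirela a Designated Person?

Yes

paragraph 8 — Tier VI Household: [the claimant has been resident for the qualifying period? yes] AND [the claimant is not a full-time student? no] AND [the claimant occupies the dwelling as their main home? yes] → not satisfied.
paragraph 11 — Approved Person: [the claimant is available for work? no] AND [claimant's weekly income: ¥707 ≤ ¥591? no] → not satisfied.
paragraph 10 — Tier IV Beneficiary: [the claimant is not in receipt of a qualifying disability payment? no] AND [the claimant is habitually resident in the territory? yes] → not satisfied.
paragraph 1 — Tier III Beneficiary: [Tier VI Household (paragraph 8)? no] OR [Approved Person (paragraph 11)? no] OR [Tier IV Beneficiary (paragraph 10)? no] → not satisfied.
paragraph 7 — Class-H Case: [the claimant is in receipt of a qualifying disability payment? yes] AND [claimant's weekly income: ¥707 ≤ ¥591? no] → not satisfied.
paragraph 5 — Assessable Household: [the claimant's partner is in remunerative employment? yes] OR [Tier III Beneficiary (paragraph 1)? no] OR [Class-H Case (paragraph 7)? no] → satisfied.
paragraph 9 — Tier III Household: [the claimant has caring responsibilities for an adult? no] OR [the claimant is not a full-time student? no] → not satisfied.
paragraph 2 — Tier II Recipient: [Tier III Household (paragraph 9)? no] OR [the claimant has a dependent child? no] → not satisfied.
paragraph 6 — Designated Person: [Assessable Household (paragraph 5)? yes] AND [the claimant is habitually resident in the territory? yes] AND [not a Tier II Recipient (paragraph 2)? yes] → satisfied.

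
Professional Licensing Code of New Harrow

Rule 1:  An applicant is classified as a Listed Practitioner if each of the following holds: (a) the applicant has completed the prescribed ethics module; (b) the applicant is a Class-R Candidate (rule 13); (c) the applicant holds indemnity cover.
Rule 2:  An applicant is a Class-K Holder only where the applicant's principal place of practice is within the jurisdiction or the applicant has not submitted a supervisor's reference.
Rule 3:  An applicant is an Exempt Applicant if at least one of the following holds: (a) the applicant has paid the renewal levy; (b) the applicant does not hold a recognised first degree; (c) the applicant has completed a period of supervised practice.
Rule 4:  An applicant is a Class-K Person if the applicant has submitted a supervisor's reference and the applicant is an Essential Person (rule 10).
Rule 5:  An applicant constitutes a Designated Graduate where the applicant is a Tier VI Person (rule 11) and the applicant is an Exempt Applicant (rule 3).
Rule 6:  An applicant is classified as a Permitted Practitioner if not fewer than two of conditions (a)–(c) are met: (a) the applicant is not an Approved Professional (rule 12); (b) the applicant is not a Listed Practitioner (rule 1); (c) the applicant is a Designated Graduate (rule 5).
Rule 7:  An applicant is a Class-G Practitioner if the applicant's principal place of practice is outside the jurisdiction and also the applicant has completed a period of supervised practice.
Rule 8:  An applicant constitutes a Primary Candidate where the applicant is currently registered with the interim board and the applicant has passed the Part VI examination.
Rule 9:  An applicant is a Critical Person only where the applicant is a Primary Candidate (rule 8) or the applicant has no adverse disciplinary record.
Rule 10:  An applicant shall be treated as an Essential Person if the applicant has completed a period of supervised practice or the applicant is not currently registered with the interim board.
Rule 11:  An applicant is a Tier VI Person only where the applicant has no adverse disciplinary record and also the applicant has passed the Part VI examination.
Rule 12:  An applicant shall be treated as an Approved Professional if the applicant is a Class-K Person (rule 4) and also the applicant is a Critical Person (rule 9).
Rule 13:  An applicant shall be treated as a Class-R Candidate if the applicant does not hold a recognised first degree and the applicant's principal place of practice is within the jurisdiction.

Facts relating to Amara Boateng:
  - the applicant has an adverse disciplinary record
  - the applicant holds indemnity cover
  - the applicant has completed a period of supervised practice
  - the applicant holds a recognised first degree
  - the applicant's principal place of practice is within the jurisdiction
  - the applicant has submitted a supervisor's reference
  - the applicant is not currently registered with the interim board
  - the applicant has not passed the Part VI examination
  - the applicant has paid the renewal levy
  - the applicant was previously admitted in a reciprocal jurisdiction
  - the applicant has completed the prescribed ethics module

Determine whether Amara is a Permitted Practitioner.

Yes

rule 10 — Essential Person: [the applicant has completed a period of supervised practice? yes] OR [the applicant is not currently registered with the interim board? yes] → satisfied.
rule 4 — Class-K Person: [the applicant has submitted a supervisor's reference? yes] AND [Essential Person (rule 10)? yes] → satisfied.
rule 8 — Primary Candidate: [the applicant is currently registered with the interim board? no] AND [the applicant has passed the Part VI examination? no] → not satisfied.
rule 9 — Critical Person: [Primary Candidate (rule 8)? no] OR [the applicant has no adverse disciplinary record? no] → not satisfied.
rule 12 — Approved Professional: [Class-K Person (rule 4)? yes] AND [Critical Person (rule 9)? no] → not satisfied.
rule 13 — Class-R Candidate: [the applicant does not hold a recognised first degree? no] AND [the applicant's principal place of practice is within the jurisdiction? yes] → not satisfied.
rule 1 — Listed Practitioner: [the applicant has completed the prescribed ethics module? yes] AND [Class-R Candidate (rule 13)? no] AND [the applicant holds indemnity cover? yes] → not satisfied.
rule 11 — Tier VI Person: [the applicant has no adverse disciplinary record? no] AND [the applicant has passed the Part VI examination? no] → not satisfied.
rule 3 — Exempt Applicant: [the applicant has paid the renewal levy? yes] OR [the applicant does not hold a recognised first degree? no] OR [the applicant has completed a period of supervised practice? yes] → satisfied.
rule 5 — Designated Graduate: [Tier VI Person (rule 11)? no] AND [Exempt Applicant (rule 3)? yes] → not satisfied.
rule 6 — Permitted Practitioner: not an Approved Professional (rule 12)? yes; not a Listed Practitioner (rule 1)? yes; Designated Graduate (rule 5)? no — 2 of 3 hold (need ≥2) → satisfied.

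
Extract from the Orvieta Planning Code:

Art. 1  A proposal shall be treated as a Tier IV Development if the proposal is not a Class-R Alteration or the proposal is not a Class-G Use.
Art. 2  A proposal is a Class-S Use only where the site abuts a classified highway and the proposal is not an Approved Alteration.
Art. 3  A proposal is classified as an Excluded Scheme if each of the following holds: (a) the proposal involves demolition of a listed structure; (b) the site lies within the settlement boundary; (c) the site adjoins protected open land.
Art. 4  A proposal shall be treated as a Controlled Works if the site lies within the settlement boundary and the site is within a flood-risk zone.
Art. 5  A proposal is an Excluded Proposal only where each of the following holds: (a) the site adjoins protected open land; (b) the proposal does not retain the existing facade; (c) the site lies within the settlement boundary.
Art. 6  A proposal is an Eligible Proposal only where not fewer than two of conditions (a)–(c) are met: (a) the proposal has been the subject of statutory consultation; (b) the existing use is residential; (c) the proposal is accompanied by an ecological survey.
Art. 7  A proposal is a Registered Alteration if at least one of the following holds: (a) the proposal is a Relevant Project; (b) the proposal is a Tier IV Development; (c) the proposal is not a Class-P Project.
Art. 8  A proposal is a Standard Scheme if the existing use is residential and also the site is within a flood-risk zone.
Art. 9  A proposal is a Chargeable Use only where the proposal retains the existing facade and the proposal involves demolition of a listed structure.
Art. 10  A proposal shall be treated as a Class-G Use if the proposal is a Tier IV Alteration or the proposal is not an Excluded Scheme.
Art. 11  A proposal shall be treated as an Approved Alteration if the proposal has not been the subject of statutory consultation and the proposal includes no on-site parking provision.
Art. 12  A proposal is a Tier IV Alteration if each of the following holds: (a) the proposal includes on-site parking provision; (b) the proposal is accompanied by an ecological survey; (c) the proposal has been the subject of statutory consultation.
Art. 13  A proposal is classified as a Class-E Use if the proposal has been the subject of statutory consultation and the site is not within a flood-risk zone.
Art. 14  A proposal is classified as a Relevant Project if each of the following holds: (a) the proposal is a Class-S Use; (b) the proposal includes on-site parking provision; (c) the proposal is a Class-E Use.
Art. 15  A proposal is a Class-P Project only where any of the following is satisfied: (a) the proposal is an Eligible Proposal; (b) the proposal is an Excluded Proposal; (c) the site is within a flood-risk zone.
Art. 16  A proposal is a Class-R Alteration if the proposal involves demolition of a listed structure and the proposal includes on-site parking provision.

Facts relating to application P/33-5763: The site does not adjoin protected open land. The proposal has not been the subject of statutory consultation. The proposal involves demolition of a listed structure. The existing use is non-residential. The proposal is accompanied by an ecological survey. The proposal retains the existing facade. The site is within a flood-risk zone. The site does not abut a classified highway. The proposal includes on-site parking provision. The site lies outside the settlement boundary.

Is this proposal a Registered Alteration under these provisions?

No

Under article 11: the proposal has not been the subject of statutory consultation? yes; and the proposal includes no on-site parking provision? no. So the proposal is not an Approved Alteration.
Under article 2: the site abuts a classified highway? no; and not an Approved Alteration (article 11)? yes. So the proposal is not a Class-S Use.
Under article 13: the proposal has been the subject of statutory consultation? no; and the site is not within a flood-risk zone? no. So the proposal is not a Class-E Use.
Under article 14: Class-S Use (article 2)? no; and the proposal includes on-site parking provision? yes; and Class-E Use (article 13)? no. So the proposal is not a Relevant Project.
Under article 16: the proposal involves demolition of a listed structure? yes; and the proposal includes on-site parking provision? yes. So the proposal is a Class-R Alteration.
Under article 12: the proposal includes on-site parking provision? yes; and the proposal is accompanied by an ecological survey? yes; and the proposal has been the subject of statutory consultation? no. So the proposal is not a Tier IV Alteration.
Under article 3: the proposal involves demolition of a listed structure? yes; and the site lies within the settlement boundary? no; and the site adjoins protected open land? no. So the proposal is not an Excluded Scheme.
Under article 10: Tier IV Alteration (article 12)? no; or not an Excluded Scheme (article 3)? yes. So the proposal is a Class-G Use.
Under article 1: not a Class-R Alteration (article 16)? no; or not a Class-G Use (article 10)? no. So the proposal is not a Tier IV Development.
Under article 6: the proposal has been the subject of statutory consultation? no; the existing use is residential? no; the proposal is accompanied by an ecological survey? yes — 1 of 3 hold (need ≥2) → not satisfied.
Under article 5: the site adjoins protected open land? no; and the proposal does not retain the existing facade? no; and the site lies within the settlement boundary? no. So the proposal is not an Excluded Proposal.
Under article 15: Eligible Proposal (article 6)? no; or Excluded Proposal (article 5)? no; or the site is within a flood-risk zone? yes. So the proposal is a Class-P Project.
Under article 7: Relevant Project (article 14)? no; or Tier IV Development (article 1)? no; or not a Class-P Project (article 15)? no. So the proposal is not a Registered Alteration.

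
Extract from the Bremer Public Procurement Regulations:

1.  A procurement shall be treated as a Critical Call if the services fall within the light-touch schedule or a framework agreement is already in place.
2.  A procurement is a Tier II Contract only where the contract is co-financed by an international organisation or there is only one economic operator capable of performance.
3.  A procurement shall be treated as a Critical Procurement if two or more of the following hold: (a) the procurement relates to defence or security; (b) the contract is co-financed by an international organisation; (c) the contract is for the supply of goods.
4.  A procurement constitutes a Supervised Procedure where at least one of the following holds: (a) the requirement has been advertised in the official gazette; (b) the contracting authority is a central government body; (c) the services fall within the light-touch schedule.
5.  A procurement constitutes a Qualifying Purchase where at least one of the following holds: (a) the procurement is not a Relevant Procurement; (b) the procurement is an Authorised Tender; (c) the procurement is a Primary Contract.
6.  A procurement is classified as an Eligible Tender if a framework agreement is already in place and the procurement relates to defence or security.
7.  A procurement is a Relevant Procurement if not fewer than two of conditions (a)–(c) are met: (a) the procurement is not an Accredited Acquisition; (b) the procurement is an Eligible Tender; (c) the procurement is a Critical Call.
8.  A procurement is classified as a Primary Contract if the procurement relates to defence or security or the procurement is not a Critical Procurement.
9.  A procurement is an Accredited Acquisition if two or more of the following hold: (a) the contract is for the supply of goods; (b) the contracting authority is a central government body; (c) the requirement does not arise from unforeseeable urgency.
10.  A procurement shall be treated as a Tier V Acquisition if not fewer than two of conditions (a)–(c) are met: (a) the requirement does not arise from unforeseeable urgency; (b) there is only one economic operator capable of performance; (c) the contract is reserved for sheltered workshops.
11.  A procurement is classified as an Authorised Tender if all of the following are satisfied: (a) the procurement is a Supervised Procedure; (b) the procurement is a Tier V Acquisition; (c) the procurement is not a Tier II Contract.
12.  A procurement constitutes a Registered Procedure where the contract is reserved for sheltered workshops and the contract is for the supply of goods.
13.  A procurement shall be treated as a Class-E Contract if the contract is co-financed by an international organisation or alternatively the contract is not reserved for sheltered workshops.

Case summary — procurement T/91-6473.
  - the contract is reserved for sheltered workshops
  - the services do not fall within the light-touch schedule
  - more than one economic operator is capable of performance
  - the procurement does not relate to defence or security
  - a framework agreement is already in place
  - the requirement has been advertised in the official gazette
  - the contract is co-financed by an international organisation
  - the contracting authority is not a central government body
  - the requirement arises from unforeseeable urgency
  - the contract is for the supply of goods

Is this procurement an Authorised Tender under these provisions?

paragraph 4 — Supervised Procedure: [the requirement has been advertised in the official gazette? yes] OR [the contracting authority is a central government body? no] OR [the services fall within the light-touch schedule? no] → satisfied.
paragraph 10 — Tier V Acquisition: the requirement does not arise from unforeseeable urgency? no; there is only one economic operator capable of performance? no; the contract is reserved for sheltered workshops? yes — 1 of 3 hold (need ≥2) → not satisfied.
paragraph 2 — Tier II Contract: [the contract is co-financed by an international organisation? yes] OR [there is only one economic operator capable of performance? no] → satisfied.
paragraph 11 — Authorised Tender: [Supervised Procedure (paragraph 4)? yes] AND [Tier V Acquisition (paragraph 10)? no] AND [not a Tier II Contract (paragraph 2)? no] → not satisfied.

No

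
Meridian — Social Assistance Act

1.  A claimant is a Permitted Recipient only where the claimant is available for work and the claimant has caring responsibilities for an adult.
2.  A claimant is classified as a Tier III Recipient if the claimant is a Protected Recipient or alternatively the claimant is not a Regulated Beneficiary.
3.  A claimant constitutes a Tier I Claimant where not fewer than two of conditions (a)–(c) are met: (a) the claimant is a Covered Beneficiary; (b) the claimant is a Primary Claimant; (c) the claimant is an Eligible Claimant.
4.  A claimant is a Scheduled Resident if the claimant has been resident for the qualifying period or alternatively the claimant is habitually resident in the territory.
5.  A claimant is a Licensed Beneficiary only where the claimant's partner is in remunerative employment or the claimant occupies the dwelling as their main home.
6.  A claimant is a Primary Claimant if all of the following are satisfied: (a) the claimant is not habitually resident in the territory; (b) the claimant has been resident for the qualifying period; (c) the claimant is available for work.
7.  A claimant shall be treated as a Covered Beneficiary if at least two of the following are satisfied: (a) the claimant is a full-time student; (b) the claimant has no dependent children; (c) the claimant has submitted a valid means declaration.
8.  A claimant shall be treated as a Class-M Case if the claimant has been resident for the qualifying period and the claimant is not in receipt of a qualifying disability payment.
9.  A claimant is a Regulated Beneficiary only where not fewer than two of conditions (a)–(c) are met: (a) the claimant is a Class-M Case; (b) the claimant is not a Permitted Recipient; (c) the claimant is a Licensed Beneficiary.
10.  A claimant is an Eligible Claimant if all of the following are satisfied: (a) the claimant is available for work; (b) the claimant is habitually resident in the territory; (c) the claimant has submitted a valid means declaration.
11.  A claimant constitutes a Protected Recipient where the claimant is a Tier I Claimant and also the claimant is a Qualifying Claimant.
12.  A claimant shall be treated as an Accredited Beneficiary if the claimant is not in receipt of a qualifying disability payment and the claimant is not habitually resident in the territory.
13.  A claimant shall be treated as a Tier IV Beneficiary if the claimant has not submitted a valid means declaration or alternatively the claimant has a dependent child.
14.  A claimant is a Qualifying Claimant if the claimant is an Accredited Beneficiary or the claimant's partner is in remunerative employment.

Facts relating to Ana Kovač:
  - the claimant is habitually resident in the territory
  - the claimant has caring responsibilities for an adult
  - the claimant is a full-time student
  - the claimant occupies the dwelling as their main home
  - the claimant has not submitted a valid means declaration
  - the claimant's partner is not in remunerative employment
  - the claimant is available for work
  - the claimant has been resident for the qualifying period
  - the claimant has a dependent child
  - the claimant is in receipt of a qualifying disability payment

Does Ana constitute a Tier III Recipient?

Yes

Under paragraph 7: the claimant is a full-time student? yes; the claimant has no dependent children? no; the claimant has submitted a valid means declaration? no — 1 of 3 hold (need ≥2) → not satisfied.
Under paragraph 6: the claimant is not habitually resident in the territory? no; and the claimant has been resident for the qualifying period? yes; and the claimant is available for work? yes. So the claimant is not a Primary Claimant.
Under paragraph 10: the claimant is available for work? yes; and the claimant is habitually resident in the territory? yes; and the claimant has submitted a valid means declaration? no. So the claimant is not an Eligible Claimant.
Under paragraph 3: Covered Beneficiary (paragraph 7)? no; Primary Claimant (paragraph 6)? no; Eligible Claimant (paragraph 10)? no — 0 of 3 hold (need ≥2) → not satisfied.
Under paragraph 12: the claimant is not in receipt of a qualifying disability payment? no; and the claimant is not habitually resident in the territory? no. So the claimant is not an Accredited Beneficiary.
Under paragraph 14: Accredited Beneficiary (paragraph 12)? no; or the claimant's partner is in remunerative employment? no. So the claimant is not a Qualifying Claimant.
Under paragraph 11: Tier I Claimant (paragraph 3)? no; and Qualifying Claimant (paragraph 14)? no. So the claimant is not a Protected Recipient.
Under paragraph 8: the claimant has been resident for the qualifying period? yes; and the claimant is not in receipt of a qualifying disability payment? no. So the claimant is not a Class-M Case.
Under paragraph 1: the claimant is available for work? yes; and the claimant has caring responsibilities for an adult? yes. So the claimant is a Permitted Recipient.
Under paragraph 5: the claimant's partner is in remunerative employment? no; or the claimant occupies the dwelling as their main home? yes. So the claimant is a Licensed Beneficiary.
Under paragraph 9: Class-M Case (paragraph 8)? no; not a Permitted Recipient (paragraph 1)? no; Licensed Beneficiary (paragraph 5)? yes — 1 of 3 hold (need ≥2) → not satisfied.
Under paragraph 2: Protected Recipient (paragraph 11)? no; or not a Regulated Beneficiary (paragraph 9)? yes. So the claimant is a Tier III Recipient.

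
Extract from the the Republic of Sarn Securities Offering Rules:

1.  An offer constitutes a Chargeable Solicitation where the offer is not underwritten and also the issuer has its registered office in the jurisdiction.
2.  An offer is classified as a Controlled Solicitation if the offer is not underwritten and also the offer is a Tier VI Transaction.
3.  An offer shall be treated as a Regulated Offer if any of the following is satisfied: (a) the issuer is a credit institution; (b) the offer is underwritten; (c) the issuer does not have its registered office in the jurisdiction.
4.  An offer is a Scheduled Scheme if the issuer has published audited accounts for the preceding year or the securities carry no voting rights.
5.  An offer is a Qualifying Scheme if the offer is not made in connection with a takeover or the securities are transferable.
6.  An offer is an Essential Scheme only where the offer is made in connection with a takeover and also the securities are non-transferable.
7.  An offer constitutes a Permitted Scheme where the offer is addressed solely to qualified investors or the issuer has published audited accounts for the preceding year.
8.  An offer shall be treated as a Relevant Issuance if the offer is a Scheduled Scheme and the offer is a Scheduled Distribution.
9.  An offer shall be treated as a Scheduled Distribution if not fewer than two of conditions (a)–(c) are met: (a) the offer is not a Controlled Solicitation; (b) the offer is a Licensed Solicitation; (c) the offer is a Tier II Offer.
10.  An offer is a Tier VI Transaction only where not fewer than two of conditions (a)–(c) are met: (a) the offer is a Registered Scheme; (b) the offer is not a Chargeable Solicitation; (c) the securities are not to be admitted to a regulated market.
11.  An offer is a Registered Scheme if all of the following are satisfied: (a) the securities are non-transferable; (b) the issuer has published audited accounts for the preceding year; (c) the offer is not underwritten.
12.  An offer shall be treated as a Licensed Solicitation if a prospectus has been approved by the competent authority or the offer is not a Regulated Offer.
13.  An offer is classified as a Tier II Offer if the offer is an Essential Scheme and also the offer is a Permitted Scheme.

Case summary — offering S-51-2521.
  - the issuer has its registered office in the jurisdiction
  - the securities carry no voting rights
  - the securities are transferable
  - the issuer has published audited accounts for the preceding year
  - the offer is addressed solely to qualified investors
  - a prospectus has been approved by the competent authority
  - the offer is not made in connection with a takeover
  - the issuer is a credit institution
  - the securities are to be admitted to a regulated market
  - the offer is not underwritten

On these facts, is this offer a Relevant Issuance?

Yes

paragraph 4 — Scheduled Scheme: [the issuer has published audited accounts for the preceding year? yes] OR [the securities carry no voting rights? yes] → satisfied.
paragraph 11 — Registered Scheme: [the securities are non-transferable? no] AND [the issuer has published audited accounts for the preceding year? yes] AND [the offer is not underwritten? yes] → not satisfied.
paragraph 1 — Chargeable Solicitation: [the offer is not underwritten? yes] AND [the issuer has its registered office in the jurisdiction? yes] → satisfied.
paragraph 10 — Tier VI Transaction: Registered Scheme (paragraph 11)? no; not a Chargeable Solicitation (paragraph 1)? no; the securities are not to be admitted to a regulated market? no — 0 of 3 hold (need ≥2) → not satisfied.
paragraph 2 — Controlled Solicitation: [the offer is not underwritten? yes] AND [Tier VI Transaction (paragraph 10)? no] → not satisfied.
paragraph 3 — Regulated Offer: [the issuer is a credit institution? yes] OR [the offer is underwritten? no] OR [the issuer does not have its registered office in the jurisdiction? no] → satisfied.
paragraph 12 — Licensed Solicitation: [a prospectus has been approved by the competent authority? yes] OR [not a Regulated Offer (paragraph 3)? no] → satisfied.
paragraph 6 — Essential Scheme: [the offer is made in connection with a takeover? no] AND [the securities are non-transferable? no] → not satisfied.
paragraph 7 — Permitted Scheme: [the offer is addressed solely to qualified investors? yes] OR [the issuer has published audited accounts for the preceding year? yes] → satisfied.
paragraph 13 — Tier II Offer: [Essential Scheme (paragraph 6)? no] AND [Permitted Scheme (paragraph 7)? yes] → not satisfied.
paragraph 9 — Scheduled Distribution: not a Controlled Solicitation (paragraph 2)? yes; Licensed Solicitation (paragraph 12)? yes; Tier II Offer (paragraph 13)? no — 2 of 3 hold (need ≥2) → satisfied.
paragraph 8 — Relevant Issuance: [Scheduled Scheme (paragraph 4)? yes] AND [Scheduled Distribution (paragraph 9)? yes] → satisfied.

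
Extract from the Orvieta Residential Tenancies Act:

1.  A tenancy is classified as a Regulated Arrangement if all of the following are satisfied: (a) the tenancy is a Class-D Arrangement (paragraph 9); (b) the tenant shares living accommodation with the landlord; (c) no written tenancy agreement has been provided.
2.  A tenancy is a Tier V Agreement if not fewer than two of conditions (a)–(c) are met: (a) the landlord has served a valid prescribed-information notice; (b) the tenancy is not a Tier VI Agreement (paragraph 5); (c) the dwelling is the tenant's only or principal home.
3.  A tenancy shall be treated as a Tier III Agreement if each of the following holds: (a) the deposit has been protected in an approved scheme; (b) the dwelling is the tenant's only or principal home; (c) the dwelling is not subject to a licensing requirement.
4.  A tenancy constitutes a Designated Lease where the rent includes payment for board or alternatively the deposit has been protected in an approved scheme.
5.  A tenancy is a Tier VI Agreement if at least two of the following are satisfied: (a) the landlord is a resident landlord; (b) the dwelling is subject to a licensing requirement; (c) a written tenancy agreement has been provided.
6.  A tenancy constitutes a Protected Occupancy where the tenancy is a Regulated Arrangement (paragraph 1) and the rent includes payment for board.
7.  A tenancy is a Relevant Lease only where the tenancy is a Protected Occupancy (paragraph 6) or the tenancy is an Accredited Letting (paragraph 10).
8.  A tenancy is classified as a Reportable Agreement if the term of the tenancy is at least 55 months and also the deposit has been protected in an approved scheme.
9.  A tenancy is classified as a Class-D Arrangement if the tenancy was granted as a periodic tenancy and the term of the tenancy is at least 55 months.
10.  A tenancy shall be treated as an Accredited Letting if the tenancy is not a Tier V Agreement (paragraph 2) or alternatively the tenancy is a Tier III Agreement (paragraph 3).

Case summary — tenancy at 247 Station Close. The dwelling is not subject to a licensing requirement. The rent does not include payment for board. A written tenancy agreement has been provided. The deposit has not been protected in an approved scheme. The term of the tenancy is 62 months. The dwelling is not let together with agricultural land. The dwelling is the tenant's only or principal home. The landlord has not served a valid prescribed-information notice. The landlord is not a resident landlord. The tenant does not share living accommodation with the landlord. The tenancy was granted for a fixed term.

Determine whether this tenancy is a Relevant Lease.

No

Under paragraph 9: the tenancy was granted as a periodic tenancy? no; and term of the tenancy: 62 months ≥ 55 months? yes. So the tenancy is not a Class-D Arrangement.
Under paragraph 1: Class-D Arrangement (paragraph 9)? no; and the tenant shares living accommodation with the landlord? no; and no written tenancy agreement has been provided? no. So the tenancy is not a Regulated Arrangement.
Under paragraph 6: Regulated Arrangement (paragraph 1)? no; and the rent includes payment for board? no. So the tenancy is not a Protected Occupancy.
Under paragraph 5: the landlord is a resident landlord? no; the dwelling is subject to a licensing requirement? no; a written tenancy agreement has been provided? yes — 1 of 3 hold (need ≥2) → not satisfied.
Under paragraph 2: the landlord has served a valid prescribed-information notice? no; not a Tier VI Agreement (paragraph 5)? yes; the dwelling is the tenant's only or principal home? yes — 2 of 3 hold (need ≥2) → satisfied.
Under paragraph 3: the deposit has been protected in an approved scheme? no; and the dwelling is the tenant's only or principal home? yes; and the dwelling is not subject to a licensing requirement? yes. So the tenancy is not a Tier III Agreement.
Under paragraph 10: not a Tier V Agreement (paragraph 2)? no; or Tier III Agreement (paragraph 3)? no. So the tenancy is not an Accredited Letting.
Under paragraph 7: Protected Occupancy (paragraph 6)? no; or Accredited Letting (paragraph 10)? no. So the tenancy is not a Relevant Lease.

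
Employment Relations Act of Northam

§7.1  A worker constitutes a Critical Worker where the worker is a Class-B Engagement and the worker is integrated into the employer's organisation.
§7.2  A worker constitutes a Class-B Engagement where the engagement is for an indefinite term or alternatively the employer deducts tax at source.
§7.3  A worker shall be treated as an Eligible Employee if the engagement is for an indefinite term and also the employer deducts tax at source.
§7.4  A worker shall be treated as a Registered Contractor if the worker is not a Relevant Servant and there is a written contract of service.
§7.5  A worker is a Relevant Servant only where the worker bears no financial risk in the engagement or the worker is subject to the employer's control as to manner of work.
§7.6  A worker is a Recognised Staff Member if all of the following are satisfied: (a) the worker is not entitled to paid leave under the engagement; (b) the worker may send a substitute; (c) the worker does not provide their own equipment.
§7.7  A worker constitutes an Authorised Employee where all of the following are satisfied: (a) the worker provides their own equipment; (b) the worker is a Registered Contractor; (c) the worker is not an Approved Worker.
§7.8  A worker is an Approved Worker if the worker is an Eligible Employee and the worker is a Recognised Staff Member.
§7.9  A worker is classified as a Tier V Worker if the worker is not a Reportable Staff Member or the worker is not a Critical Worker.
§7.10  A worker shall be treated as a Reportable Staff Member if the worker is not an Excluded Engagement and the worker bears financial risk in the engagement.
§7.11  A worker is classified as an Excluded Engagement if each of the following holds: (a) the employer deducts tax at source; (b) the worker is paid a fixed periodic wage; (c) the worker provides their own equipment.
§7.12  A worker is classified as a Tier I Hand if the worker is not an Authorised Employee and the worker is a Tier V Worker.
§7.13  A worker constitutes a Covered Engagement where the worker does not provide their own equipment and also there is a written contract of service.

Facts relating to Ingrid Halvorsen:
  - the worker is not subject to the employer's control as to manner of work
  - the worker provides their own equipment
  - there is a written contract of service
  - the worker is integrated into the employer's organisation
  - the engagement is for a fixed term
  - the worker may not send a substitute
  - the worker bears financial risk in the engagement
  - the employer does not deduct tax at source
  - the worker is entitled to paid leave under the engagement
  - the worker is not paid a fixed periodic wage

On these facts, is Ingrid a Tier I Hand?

No

Under §7.5: the worker bears no financial risk in the engagement? no; or the worker is subject to the employer's control as to manner of work? no. So the worker is not a Relevant Servant.
Under §7.4: not a Relevant Servant (§7.5)? yes; and there is a written contract of service? yes. So the worker is a Registered Contractor.
Under §7.3: the engagement is for an indefinite term? no; and the employer deducts tax at source? no. So the worker is not an Eligible Employee.
Under §7.6: the worker is not entitled to paid leave under the engagement? no; and the worker may send a substitute? no; and the worker does not provide their own equipment? no. So the worker is not a Recognised Staff Member.
Under §7.8: Eligible Employee (§7.3)? no; and Recognised Staff Member (§7.6)? no. So the worker is not an Approved Worker.
Under §7.7: the worker provides their own equipment? yes; and Registered Contractor (§7.4)? yes; and not an Approved Worker (§7.8)? yes. So the worker is an Authorised Employee.
Under §7.11: the employer deducts tax at source? no; and the worker is paid a fixed periodic wage? no; and the worker provides their own equipment? yes. So the worker is not an Excluded Engagement.
Under §7.10: not an Excluded Engagement (§7.11)? yes; and the worker bears financial risk in the engagement? yes. So the worker is a Reportable Staff Member.
Under §7.2: the engagement is for an indefinite term? no; or the employer deducts tax at source? no. So the worker is not a Class-B Engagement.
Under §7.1: Class-B Engagement (§7.2)? no; and the worker is integrated into the employer's organisation? yes. So the worker is not a Critical Worker.
Under §7.9: not a Reportable Staff Member (§7.10)? no; or not a Critical Worker (§7.1)? yes. So the worker is a Tier V Worker.
Under §7.12: not an Authorised Employee (§7.7)? no; and Tier V Worker (§7.9)? yes. So the worker is not a Tier I Hand.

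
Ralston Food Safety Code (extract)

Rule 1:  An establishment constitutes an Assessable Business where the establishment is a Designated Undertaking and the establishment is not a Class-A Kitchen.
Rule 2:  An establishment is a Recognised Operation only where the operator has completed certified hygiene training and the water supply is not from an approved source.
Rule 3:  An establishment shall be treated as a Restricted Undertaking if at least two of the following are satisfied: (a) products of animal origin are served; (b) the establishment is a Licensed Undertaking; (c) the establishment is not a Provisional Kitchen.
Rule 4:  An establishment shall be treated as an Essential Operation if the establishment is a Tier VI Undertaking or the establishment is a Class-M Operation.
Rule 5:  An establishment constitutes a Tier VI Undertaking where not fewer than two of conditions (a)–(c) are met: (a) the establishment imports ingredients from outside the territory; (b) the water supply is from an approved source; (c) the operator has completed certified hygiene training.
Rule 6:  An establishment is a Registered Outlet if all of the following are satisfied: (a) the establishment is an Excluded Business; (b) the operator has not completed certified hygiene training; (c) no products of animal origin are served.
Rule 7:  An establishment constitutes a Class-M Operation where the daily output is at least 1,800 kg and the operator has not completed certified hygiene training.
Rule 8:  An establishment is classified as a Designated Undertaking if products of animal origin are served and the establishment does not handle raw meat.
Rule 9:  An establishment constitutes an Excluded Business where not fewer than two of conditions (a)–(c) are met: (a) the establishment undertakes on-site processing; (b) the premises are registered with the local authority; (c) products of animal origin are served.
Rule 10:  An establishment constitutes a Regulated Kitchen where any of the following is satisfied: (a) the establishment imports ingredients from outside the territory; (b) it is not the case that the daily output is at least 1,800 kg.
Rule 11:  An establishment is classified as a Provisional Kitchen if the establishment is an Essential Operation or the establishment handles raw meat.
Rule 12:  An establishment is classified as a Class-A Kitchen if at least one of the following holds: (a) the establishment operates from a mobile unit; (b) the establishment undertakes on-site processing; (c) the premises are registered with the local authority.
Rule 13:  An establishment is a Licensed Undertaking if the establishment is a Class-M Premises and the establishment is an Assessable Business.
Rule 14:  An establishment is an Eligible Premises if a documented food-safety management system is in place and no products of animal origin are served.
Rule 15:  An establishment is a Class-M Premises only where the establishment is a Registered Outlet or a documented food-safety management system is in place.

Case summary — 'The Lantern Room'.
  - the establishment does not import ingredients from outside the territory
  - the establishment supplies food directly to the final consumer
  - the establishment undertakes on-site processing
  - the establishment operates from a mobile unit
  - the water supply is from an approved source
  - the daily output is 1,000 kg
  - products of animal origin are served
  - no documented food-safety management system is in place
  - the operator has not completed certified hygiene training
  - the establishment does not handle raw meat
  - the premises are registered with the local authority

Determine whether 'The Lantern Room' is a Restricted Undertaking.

rule 9 — Excluded Business: the establishment undertakes on-site processing? yes; the premises are registered with the local authority? yes; products of animal origin are served? yes — 3 of 3 hold (need ≥2) → satisfied.
rule 6 — Registered Outlet: [Excluded Business (rule 9)? yes] AND [the operator has not completed certified hygiene training? yes] AND [no products of animal origin are served? no] → not satisfied.
rule 15 — Class-M Premises: [Registered Outlet (rule 6)? no] OR [a documented food-safety management system is in place? no] → not satisfied.
rule 8 — Designated Undertaking: [products of animal origin are served? yes] AND [the establishment does not handle raw meat? yes] → satisfied.
rule 12 — Class-A Kitchen: [the establishment operates from a mobile unit? yes] OR [the establishment undertakes on-site processing? yes] OR [the premises are registered with the local authority? yes] → satisfied.
rule 1 — Assessable Business: [Designated Undertaking (rule 8)? yes] AND [not a Class-A Kitchen (rule 12)? no] → not satisfied.
rule 13 — Licensed Undertaking: [Class-M Premises (rule 15)? no] AND [Assessable Business (rule 1)? no] → not satisfied.
rule 5 — Tier VI Undertaking: the establishment imports ingredients from outside the territory? no; the water supply is from an approved source? yes; the operator has completed certified hygiene training? no — 1 of 3 hold (need ≥2) → not satisfied.
rule 7 — Class-M Operation: [daily output: 1,000 kg ≥ 1,800 kg? no] AND [the operator has not completed certified hygiene training? yes] → not satisfied.
rule 4 — Essential Operation: [Tier VI Undertaking (rule 5)? no] OR [Class-M Operation (rule 7)? no] → not satisfied.
rule 11 — Provisional Kitchen: [Essential Operation (rule 4)? no] OR [the establishment handles raw meat? no] → not satisfied.
rule 3 — Restricted Undertaking: products of animal origin are served? yes; Licensed Undertaking (rule 13)? no; not a Provisional Kitchen (rule 11)? yes — 2 of 3 hold (need ≥2) → satisfied.

Yes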